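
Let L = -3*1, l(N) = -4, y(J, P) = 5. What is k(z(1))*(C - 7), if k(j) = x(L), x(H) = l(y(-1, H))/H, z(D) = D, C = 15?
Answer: 32/3 ≈ 10.667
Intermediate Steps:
L = -3
x(H) = -4/H
k(j) = 4/3 (k(j) = -4/(-3) = -4*(-⅓) = 4/3)
k(z(1))*(C - 7) = 4*(15 - 7)/3 = (4/3)*8 = 32/3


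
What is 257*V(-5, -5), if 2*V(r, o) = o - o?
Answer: 0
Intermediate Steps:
V(r, o) = 0 (V(r, o) = (o - o)/2 = (1/2)*0 = 0)
257*V(-5, -5) = 257*0 = 0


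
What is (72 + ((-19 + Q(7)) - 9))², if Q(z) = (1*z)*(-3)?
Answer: 529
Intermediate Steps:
Q(z) = -3*z (Q(z) = z*(-3) = -3*z)
(72 + ((-19 + Q(7)) - 9))² = (72 + ((-19 - 3*7) - 9))² = (72 + ((-19 - 21) - 9))² = (72 + (-40 - 9))² = (72 - 49)² = 23² = 529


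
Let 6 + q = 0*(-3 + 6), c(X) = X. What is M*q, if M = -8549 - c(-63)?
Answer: 50916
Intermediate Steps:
q = -6 (q = -6 + 0*(-3 + 6) = -6 + 0*3 = -6 + 0 = -6)
M = -8486 (M = -8549 - 1*(-63) = -8549 + 63 = -8486)
M*q = -8486*(-6) = 50916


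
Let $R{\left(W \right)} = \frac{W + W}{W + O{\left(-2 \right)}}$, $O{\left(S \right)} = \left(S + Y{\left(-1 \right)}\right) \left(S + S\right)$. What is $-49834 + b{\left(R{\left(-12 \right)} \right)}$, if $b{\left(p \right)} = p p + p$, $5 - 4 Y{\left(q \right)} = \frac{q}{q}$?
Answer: $-49822$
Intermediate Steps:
$Y{\left(q \right)} = 1$ ($Y{\left(q \right)} = \frac{5}{4} - \frac{q \frac{1}{q}}{4} = \frac{5}{4} - \frac{1}{4} = 1$)
$O{\left(S \right)} = 2 S \left(1 + S\right)$ ($O{\left(S \right)} = \left(S + 1\right) \left(S + S\right) = \left(1 + S\right) 2 S = 2 S \left(1 + S\right)$)
$R{\left(W \right)} = \frac{2 W}{4 + W}$ ($R{\left(W \right)} = \frac{W + W}{W + 2 \left(-2\right) \left(1 - 2\right)} = \frac{2 W}{W + 2 \left(-2\right) \left(-1\right)} = \frac{2 W}{W + 4} = \frac{2 W}{4 + W}$)
$b{\left(p \right)} = p + p^{2}$ ($b{\left(p \right)} = p^{2} + p = p + p^{2}$)
$-49834 + b{\left(R{\left(-12 \right)} \right)} = -49834 + 2 \left(-12\right) \frac{1}{4 - 12} \left(1 + 2 \left(-12\right) \frac{1}{4 - 12}\right) = -49834 + 2 \left(-12\right) \frac{1}{-8} \left(1 + 2 \left(-12\right) \frac{1}{-8}\right) = -49834 + 2 \left(-12\right) \left(- \frac{1}{8}\right) \left(1 + 2 \left(-12\right) \left(- \frac{1}{8}\right)\right) = -49834 + 3 \left(1 + 3\right) = -49834 + 3 \cdot 4 = -49834 + 12 = -49822$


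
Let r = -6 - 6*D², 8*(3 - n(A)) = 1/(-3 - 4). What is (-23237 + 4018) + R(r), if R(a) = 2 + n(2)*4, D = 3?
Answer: -268869/14 ≈ -19205.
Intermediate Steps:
n(A) = 169/56 (n(A) = 3 - 1/(8*(-3 - 4)) = 3 - ⅛/(-7) = 3 - ⅛*(-⅐) = 3 + 1/56 = 169/56)
r = -60 (r = -6 - 6*3² = -6 - 6*9 = -6 - 54 = -60)
R(a) = 197/14 (R(a) = 2 + (169/56)*4 = 2 + 169/14 = 197/14)
(-23237 + 4018) + R(r) = (-23237 + 4018) + 197/14 = -19219 + 197/14 = -268869/14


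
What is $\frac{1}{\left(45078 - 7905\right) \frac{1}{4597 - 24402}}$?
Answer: $- \frac{19805}{37173} \approx -0.53278$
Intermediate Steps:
$\frac{1}{\left(45078 - 7905\right) \frac{1}{4597 - 24402}} = \frac{1}{37173 \frac{1}{-19805}} = \frac{1}{37173 \left(- \frac{1}{19805}\right)} = \frac{1}{- \frac{37173}{19805}} = - \frac{19805}{37173}$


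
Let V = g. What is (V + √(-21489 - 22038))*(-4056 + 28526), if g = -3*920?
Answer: -67537200 + 24470*I*√43527 ≈ -6.7537e+7 + 5.1052e+6*I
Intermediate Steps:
g = -2760
V = -2760
(V + √(-21489 - 22038))*(-4056 + 28526) = (-2760 + √(-21489 - 22038))*(-4056 + 28526) = (-2760 + √(-43527))*24470 = (-2760 + I*√43527)*24470 = -67537200 + 24470*I*√43527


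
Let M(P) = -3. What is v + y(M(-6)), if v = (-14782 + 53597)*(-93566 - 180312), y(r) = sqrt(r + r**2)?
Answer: -10630574570 + sqrt(6) ≈ -1.0631e+10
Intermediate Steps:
v = -10630574570 (v = 38815*(-273878) = -10630574570)
v + y(M(-6)) = -10630574570 + sqrt(-3*(1 - 3)) = -10630574570 + sqrt(-3*(-2)) = -10630574570 + sqrt(6)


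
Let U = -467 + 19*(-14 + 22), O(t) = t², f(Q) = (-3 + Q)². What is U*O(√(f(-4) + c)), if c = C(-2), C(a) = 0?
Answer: -15435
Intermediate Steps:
c = 0
U = -315 (U = -467 + 19*8 = -467 + 152 = -315)
U*O(√(f(-4) + c)) = -315*(-3 - 4)² = -315*(√((-7)² + 0))² = -315*(√(49 + 0))² = -315*(√49)² = -315*7² = -315*49 = -15435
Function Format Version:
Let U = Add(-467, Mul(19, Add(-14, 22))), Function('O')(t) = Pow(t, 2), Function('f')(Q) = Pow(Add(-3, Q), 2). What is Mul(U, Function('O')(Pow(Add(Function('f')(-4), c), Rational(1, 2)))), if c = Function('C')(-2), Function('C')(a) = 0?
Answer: -15435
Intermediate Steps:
c = 0
U = -315 (U = Add(-467, Mul(19, 8)) = Add(-467, 152) = -315)
Mul(U, Function('O')(Pow(Add(Function('f')(-4), c), Rational(1, 2)))) = Mul(-315, Pow(Pow(Add(Pow(Add(-3, -4), 2), 0), Rational(1, 2)), 2)) = Mul(-315, Pow(Pow(Add(Pow(-7, 2), 0), Rational(1, 2)), 2)) = Mul(-315, Pow(Pow(Add(49, 0), Rational(1, 2)), 2)) = Mul(-315, Pow(Pow(49, Rational(1, 2)), 2)) = Mul(-315, Pow(7, 2)) = Mul(-315, 49) = -15435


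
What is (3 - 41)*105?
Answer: -3990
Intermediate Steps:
(3 - 41)*105 = -38*105 = -3990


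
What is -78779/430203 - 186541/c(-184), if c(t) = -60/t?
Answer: -1230508027181/2151015 ≈ -5.7206e+5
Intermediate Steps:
-78779/430203 - 186541/c(-184) = -78779/430203 - 186541/((-60/(-184))) = -78779*1/430203 - 186541/((-60*(-1/184))) = -78779/430203 - 186541/15/46 = -78779/430203 - 186541*46/15 = -78779/430203 - 8580886/15 = -1230508027181/2151015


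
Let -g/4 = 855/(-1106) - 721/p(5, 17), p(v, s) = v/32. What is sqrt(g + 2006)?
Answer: 2*sqrt(39118116765)/2765 ≈ 143.06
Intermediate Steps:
p(v, s) = v/32 (p(v, s) = v*(1/32) = v/32)
g = 51043814/2765 (g = -4*(855/(-1106) - 721/((1/32)*5)) = -4*(855*(-1/1106) - 721/5/32) = -4*(-855/1106 - 721*32/5) = -4*(-855/1106 - 23072/5) = -4*(-25521907/5530) = 51043814/2765 ≈ 18461.)
sqrt(g + 2006) = sqrt(51043814/2765 + 2006) = sqrt(56590404/2765) = 2*sqrt(39118116765)/2765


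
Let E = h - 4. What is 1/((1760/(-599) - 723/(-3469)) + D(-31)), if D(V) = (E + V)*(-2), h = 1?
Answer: 2077931/135626945 ≈ 0.015321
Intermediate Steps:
E = -3 (E = 1 - 4 = -3)
D(V) = 6 - 2*V (D(V) = (-3 + V)*(-2) = 6 - 2*V)
1/((1760/(-599) - 723/(-3469)) + D(-31)) = 1/((1760/(-599) - 723/(-3469)) + (6 - 2*(-31))) = 1/((1760*(-1/599) - 723*(-1/3469)) + (6 + 62)) = 1/((-1760/599 + 723/3469) + 68) = 1/(-5672363/2077931 + 68) = 1/(135626945/2077931) = 2077931/135626945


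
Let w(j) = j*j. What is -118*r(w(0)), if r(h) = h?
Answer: 0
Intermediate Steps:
w(j) = j²
-118*r(w(0)) = -118*0² = -118*0 = 0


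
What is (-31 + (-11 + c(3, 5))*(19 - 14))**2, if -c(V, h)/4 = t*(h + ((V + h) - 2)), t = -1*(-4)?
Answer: 933156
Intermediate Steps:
t = 4
c(V, h) = 32 - 32*h - 16*V (c(V, h) = -16*(h + ((V + h) - 2)) = -16*(h + (-2 + V + h)) = -16*(-2 + V + 2*h) = -4*(-8 + 4*V + 8*h) = 32 - 32*h - 16*V)
(-31 + (-11 + c(3, 5))*(19 - 14))**2 = (-31 + (-11 + (32 - 32*5 - 16*3))*(19 - 14))**2 = (-31 + (-11 + (32 - 160 - 48))*5)**2 = (-31 + (-11 - 176)*5)**2 = (-31 - 187*5)**2 = (-31 - 935)**2 = (-966)**2 = 933156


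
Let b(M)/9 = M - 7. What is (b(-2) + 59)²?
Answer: 484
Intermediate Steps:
b(M) = -63 + 9*M (b(M) = 9*(M - 7) = 9*(-7 + M) = -63 + 9*M)
(b(-2) + 59)² = ((-63 + 9*(-2)) + 59)² = ((-63 - 18) + 59)² = (-81 + 59)² = (-22)² = 484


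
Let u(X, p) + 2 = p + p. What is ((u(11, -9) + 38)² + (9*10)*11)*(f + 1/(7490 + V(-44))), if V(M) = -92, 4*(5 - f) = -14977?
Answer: 4049595065/822 ≈ 4.9265e+6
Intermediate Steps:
f = 14997/4 (f = 5 - ¼*(-14977) = 5 + 14977/4 = 14997/4 ≈ 3749.3)
u(X, p) = -2 + 2*p (u(X, p) = -2 + (p + p) = -2 + 2*p)
((u(11, -9) + 38)² + (9*10)*11)*(f + 1/(7490 + V(-44))) = (((-2 + 2*(-9)) + 38)² + (9*10)*11)*(14997/4 + 1/(7490 - 92)) = (((-2 - 18) + 38)² + 90*11)*(14997/4 + 1/7398) = ((-20 + 38)² + 990)*(14997/4 + 1/7398) = (18² + 990)*(55473905/14796) = (324 + 990)*(55473905/14796) = 1314*(55473905/14796) = 4049595065/822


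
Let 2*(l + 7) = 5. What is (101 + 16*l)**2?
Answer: 841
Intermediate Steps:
l = -9/2 (l = -7 + (1/2)*5 = -7 + 5/2 = -9/2 ≈ -4.5000)
(101 + 16*l)**2 = (101 + 16*(-9/2))**2 = (101 - 72)**2 = 29**2 = 841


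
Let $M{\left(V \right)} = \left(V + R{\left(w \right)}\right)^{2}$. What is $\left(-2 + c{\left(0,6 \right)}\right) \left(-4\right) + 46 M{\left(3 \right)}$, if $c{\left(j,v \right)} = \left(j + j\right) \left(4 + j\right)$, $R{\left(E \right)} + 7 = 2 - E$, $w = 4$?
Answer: $1664$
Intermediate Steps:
$R{\left(E \right)} = -5 - E$ ($R{\left(E \right)} = -7 - \left(-2 + E\right) = -5 - E$)
$c{\left(j,v \right)} = 2 j \left(4 + j\right)$
$M{\left(V \right)} = \left(-9 + V\right)^{2}$ ($M{\left(V \right)} = \left(V - 9\right)^{2} = \left(-9 + V\right)^{2}$)
$\left(-2 + c{\left(0,6 \right)}\right) \left(-4\right) + 46 M{\left(3 \right)} = \left(-2 + 2 \cdot 0 \left(4 + 0\right)\right) \left(-4\right) + 46 \left(-9 + 3\right)^{2} = \left(-2 + 2 \cdot 0 \cdot 4\right) \left(-4\right) + 46 \left(-6\right)^{2} = \left(-2 + 0\right) \left(-4\right) + 46 \cdot 36 = \left(-2\right) \left(-4\right) + 1656 = 8 + 1656 = 1664$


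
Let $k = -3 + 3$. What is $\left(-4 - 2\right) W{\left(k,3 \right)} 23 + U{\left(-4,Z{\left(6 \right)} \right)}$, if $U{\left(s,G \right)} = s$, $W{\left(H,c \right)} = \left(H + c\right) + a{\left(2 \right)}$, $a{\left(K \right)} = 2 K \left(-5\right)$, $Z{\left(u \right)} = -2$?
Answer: $2342$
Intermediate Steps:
$k = 0$
$a{\left(K \right)} = - 10 K$
$W{\left(H,c \right)} = -20 + H + c$ ($W{\left(H,c \right)} = \left(H + c\right) - 20 = -20 + H + c$)
$\left(-4 - 2\right) W{\left(k,3 \right)} 23 + U{\left(-4,Z{\left(6 \right)} \right)} = \left(-4 - 2\right) \left(-20 + 0 + 3\right) 23 - 4 = \left(-6\right) \left(-17\right) 23 - 4 = 102 \cdot 23 - 4 = 2346 - 4 = 2342$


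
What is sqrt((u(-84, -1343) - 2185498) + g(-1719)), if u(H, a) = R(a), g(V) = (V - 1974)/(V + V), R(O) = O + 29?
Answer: I*sqrt(2871973777866)/1146 ≈ 1478.8*I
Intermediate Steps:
R(O) = 29 + O
g(V) = (-1974 + V)/(2*V) (g(V) = (-1974 + V)/((2*V)) = (-1974 + V)*(1/(2*V)) = (-1974 + V)/(2*V))
u(H, a) = 29 + a
sqrt((u(-84, -1343) - 2185498) + g(-1719)) = sqrt(((29 - 1343) - 2185498) + (1/2)*(-1974 - 1719)/(-1719)) = sqrt((-1314 - 2185498) + (1/2)*(-1/1719)*(-3693)) = sqrt(-2186812 + 1231/1146) = sqrt(-2506085321/1146) = I*sqrt(2871973777866)/1146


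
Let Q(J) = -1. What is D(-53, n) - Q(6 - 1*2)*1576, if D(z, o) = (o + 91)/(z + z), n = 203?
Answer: 83381/53 ≈ 1573.2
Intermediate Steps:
D(z, o) = (91 + o)/(2*z) (D(z, o) = (91 + o)/((2*z)) = (91 + o)*(1/(2*z)) = (91 + o)/(2*z))
D(-53, n) - Q(6 - 1*2)*1576 = (½)*(91 + 203)/(-53) - (-1)*1576 = (½)*(-1/53)*294 - 1*(-1576) = -147/53 + 1576 = 83381/53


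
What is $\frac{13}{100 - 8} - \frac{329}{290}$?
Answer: $- \frac{13249}{13340} \approx -0.99318$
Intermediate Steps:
$\frac{13}{100 - 8} - \frac{329}{290} = \frac{13}{92} - \frac{329}{290} = - \frac{13249}{13340}$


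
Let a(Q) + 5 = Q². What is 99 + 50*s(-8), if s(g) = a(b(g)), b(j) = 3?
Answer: 299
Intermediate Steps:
a(Q) = -5 + Q²
s(g) = 4 (s(g) = -5 + 3² = -5 + 9 = 4)
99 + 50*s(-8) = 99 + 50*4 = 99 + 200 = 299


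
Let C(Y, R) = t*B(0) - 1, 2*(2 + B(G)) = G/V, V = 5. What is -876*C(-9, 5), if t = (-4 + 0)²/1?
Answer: 28908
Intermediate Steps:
B(G) = -2 + G/10 (B(G) = -2 + (G/5)/2 = -2 + G/10)
t = 16 (t = (-4)²*1 = 16*1 = 16)
C(Y, R) = -33 (C(Y, R) = 16*(-2 + (⅒)*0) - 1 = 16*(-2 + 0) - 1 = 16*(-2) - 1 = -32 - 1 = -33)
-876*C(-9, 5) = -876*(-33) = 28908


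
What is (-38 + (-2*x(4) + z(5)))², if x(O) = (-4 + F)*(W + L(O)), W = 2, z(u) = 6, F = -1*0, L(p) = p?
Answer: 256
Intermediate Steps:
F = 0
x(O) = -8 - 4*O (x(O) = (-4 + 0)*(2 + O) = -4*(2 + O) = -8 - 4*O)
(-38 + (-2*x(4) + z(5)))² = (-38 + (-2*(-8 - 4*4) + 6))² = (-38 + (-2*(-8 - 16) + 6))² = (-38 + (-2*(-24) + 6))² = (-38 + (48 + 6))² = (-38 + 54)² = 16² = 256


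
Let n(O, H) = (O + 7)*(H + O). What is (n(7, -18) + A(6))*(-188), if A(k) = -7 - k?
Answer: 31396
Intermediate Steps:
n(O, H) = (7 + O)*(H + O)
(n(7, -18) + A(6))*(-188) = ((7² + 7*(-18) + 7*7 - 18*7) + (-7 - 1*6))*(-188) = ((49 - 126 + 49 - 126) + (-7 - 6))*(-188) = (-154 - 13)*(-188) = -167*(-188) = 31396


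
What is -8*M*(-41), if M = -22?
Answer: -7216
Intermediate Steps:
-8*M*(-41) = -8*(-22)*(-41) = 176*(-41) = -7216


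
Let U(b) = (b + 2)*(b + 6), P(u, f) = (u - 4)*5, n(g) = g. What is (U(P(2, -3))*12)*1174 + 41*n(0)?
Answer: 450816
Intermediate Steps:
P(u, f) = -20 + 5*u (P(u, f) = (-4 + u)*5 = -20 + 5*u)
U(b) = (2 + b)*(6 + b)
(U(P(2, -3))*12)*1174 + 41*n(0) = ((12 + (-20 + 5*2)² + 8*(-20 + 5*2))*12)*1174 + 41*0 = ((12 + (-20 + 10)² + 8*(-20 + 10))*12)*1174 + 0 = ((12 + (-10)² + 8*(-10))*12)*1174 + 0 = ((12 + 100 - 80)*12)*1174 + 0 = (32*12)*1174 + 0 = 384*1174 + 0 = 450816 + 0 = 450816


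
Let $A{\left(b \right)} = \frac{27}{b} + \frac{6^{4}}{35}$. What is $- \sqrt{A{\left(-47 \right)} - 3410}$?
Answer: $- \frac{i \sqrt{9128899535}}{1645} \approx - 58.082 i$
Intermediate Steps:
$A{\left(b \right)} = \frac{1296}{35} + \frac{27}{b}$ ($A{\left(b \right)} = \frac{27}{b} + 1296 \cdot \frac{1}{35} = \frac{27}{b} + \frac{1296}{35} = \frac{1296}{35} + \frac{27}{b}$)
$- \sqrt{A{\left(-47 \right)} - 3410} = - \sqrt{\left(\frac{1296}{35} + \frac{27}{-47}\right) - 3410} = - \sqrt{\left(\frac{1296}{35} + 27 \left(- \frac{1}{47}\right)\right) - 3410} = - \sqrt{\left(\frac{1296}{35} - \frac{27}{47}\right) - 3410} = - \sqrt{\frac{59967}{1645} - 3410} = - \sqrt{- \frac{5549483}{1645}} = - \frac{i \sqrt{9128899535}}{1645}$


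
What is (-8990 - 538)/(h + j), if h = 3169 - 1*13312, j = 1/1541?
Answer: 7341324/7815181 ≈ 0.93937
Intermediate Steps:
j = 1/1541 ≈ 0.00064893
h = -10143 (h = 3169 - 13312 = -10143)
(-8990 - 538)/(h + j) = (-8990 - 538)/(-10143 + 1/1541) = -9528/(-15630362/1541) = -9528*(-1541/15630362) = 7341324/7815181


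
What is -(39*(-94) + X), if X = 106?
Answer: 3560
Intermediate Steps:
-(39*(-94) + X) = -(39*(-94) + 106) = -(-3666 + 106) = -1*(-3560) = 3560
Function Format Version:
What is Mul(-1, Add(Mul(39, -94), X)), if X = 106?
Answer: 3560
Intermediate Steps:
Mul(-1, Add(Mul(39, -94), X)) = Mul(-1, Add(Mul(39, -94), 106)) = Mul(-1, Add(-3666, 106)) = Mul(-1, -3560) = 3560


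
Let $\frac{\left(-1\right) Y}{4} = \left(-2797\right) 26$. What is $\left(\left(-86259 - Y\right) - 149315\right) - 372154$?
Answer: $-898616$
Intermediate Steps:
$Y = 290888$ ($Y = - 4 \left(\left(-2797\right) 26\right) = \left(-4\right) \left(-72722\right) = 290888$)
$\left(\left(-86259 - Y\right) - 149315\right) - 372154 = \left(\left(-86259 - 290888\right) - 149315\right) - 372154 = \left(-377147 - 149315\right) - 372154 = -526462 - 372154 = -898616$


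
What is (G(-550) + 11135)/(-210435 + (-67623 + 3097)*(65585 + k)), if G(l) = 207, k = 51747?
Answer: -11342/7571175067 ≈ -1.4981e-6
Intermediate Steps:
(G(-550) + 11135)/(-210435 + (-67623 + 3097)*(65585 + k)) = (207 + 11135)/(-210435 + (-67623 + 3097)*(65585 + 51747)) = 11342/(-210435 - 64526*117332) = 11342/(-210435 - 7570964632) = 11342/(-7571175067) = 11342*(-1/7571175067) = -11342/7571175067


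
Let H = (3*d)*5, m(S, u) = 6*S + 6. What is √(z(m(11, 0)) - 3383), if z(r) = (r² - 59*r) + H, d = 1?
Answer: 8*I*√38 ≈ 49.315*I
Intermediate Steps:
m(S, u) = 6 + 6*S
H = 15 (H = (3*1)*5 = 3*5 = 15)
z(r) = 15 + r² - 59*r (z(r) = (r² - 59*r) + 15 = 15 + r² - 59*r)
√(z(m(11, 0)) - 3383) = √((15 + (6 + 6*11)² - 59*(6 + 6*11)) - 3383) = √((15 + (6 + 66)² - 59*(6 + 66)) - 3383) = √((15 + 72² - 59*72) - 3383) = √((15 + 5184 - 4248) - 3383) = √(951 - 3383) = √(-2432) = 8*I*√38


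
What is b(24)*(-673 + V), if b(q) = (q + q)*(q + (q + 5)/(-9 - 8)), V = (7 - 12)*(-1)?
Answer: -12152256/17 ≈ -7.1484e+5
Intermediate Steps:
V = 5 (V = -5*(-1) = 5)
b(q) = 2*q*(-5/17 + 16*q/17) (b(q) = (2*q)*(q + (5 + q)/(-17)) = (2*q)*(q + (5 + q)*(-1/17)) = (2*q)*(q + (-5/17 - q/17)) = (2*q)*(-5/17 + 16*q/17) = 2*q*(-5/17 + 16*q/17))
b(24)*(-673 + V) = ((2/17)*24*(-5 + 16*24))*(-673 + 5) = ((2/17)*24*(-5 + 384))*(-668) = ((2/17)*24*379)*(-668) = (18192/17)*(-668) = -12152256/17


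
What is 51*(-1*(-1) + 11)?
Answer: 612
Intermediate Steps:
51*(-1*(-1) + 11) = 51*(1 + 11) = 51*12 = 612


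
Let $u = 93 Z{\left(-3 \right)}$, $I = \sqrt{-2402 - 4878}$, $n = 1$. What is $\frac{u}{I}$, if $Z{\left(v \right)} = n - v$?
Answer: $- \frac{93 i \sqrt{455}}{455} \approx - 4.3599 i$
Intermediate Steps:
$Z{\left(v \right)} = 1 - v$
$I = 4 i \sqrt{455}$ ($I = \sqrt{-7280} = 4 i \sqrt{455} \approx 85.323 i$)
$u = 372$ ($u = 93 \left(1 - -3\right) = 93 \left(1 + 3\right) = 93 \cdot 4 = 372$)
$\frac{u}{I} = \frac{372}{4 i \sqrt{455}} = 372 \left(- \frac{i \sqrt{455}}{1820}\right) = - \frac{93 i \sqrt{455}}{455}$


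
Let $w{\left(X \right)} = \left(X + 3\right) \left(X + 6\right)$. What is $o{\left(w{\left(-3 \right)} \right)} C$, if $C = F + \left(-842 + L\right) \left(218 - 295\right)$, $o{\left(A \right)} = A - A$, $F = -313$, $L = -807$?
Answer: $0$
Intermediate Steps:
$w{\left(X \right)} = \left(3 + X\right) \left(6 + X\right)$
$o{\left(A \right)} = 0$
$C = 126660$ ($C = -313 + \left(-842 - 807\right) \left(218 - 295\right) = -313 - -126973 = -313 + 126973 = 126660$)
$o{\left(w{\left(-3 \right)} \right)} C = 0 \cdot 126660 = 0$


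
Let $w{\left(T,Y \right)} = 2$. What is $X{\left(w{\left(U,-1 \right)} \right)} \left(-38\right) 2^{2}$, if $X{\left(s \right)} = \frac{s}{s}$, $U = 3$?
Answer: $-152$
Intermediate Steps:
$X{\left(s \right)} = 1$
$X{\left(w{\left(U,-1 \right)} \right)} \left(-38\right) 2^{2} = 1 \left(-38\right) 2^{2} = \left(-38\right) 4 = -152$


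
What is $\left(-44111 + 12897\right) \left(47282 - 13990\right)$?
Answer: $-1039176488$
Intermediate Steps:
$\left(-44111 + 12897\right) \left(47282 - 13990\right) = \left(-31214\right) 33292 = -1039176488$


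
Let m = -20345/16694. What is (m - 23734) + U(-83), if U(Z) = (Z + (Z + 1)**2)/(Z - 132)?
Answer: -85301549169/3589210 ≈ -23766.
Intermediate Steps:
m = -20345/16694 (m = -20345*1/16694 = -20345/16694 ≈ -1.2187)
U(Z) = (Z + (1 + Z)**2)/(-132 + Z)
(m - 23734) + U(-83) = (-20345/16694 - 23734) + (-83 + (1 - 83)**2)/(-132 - 83) = -396235741/16694 + (-83 + (-82)**2)/(-215) = -396235741/16694 - (-83 + 6724)/215 = -396235741/16694 - 1/215*6641 = -396235741/16694 - 6641/215 = -85301549169/3589210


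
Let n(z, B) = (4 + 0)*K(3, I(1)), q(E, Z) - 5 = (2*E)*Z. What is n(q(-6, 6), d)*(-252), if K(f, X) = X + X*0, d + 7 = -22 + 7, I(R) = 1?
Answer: -1008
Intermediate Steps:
q(E, Z) = 5 + 2*E*Z (q(E, Z) = 5 + (2*E)*Z = 5 + 2*E*Z)
d = -22 (d = -7 + (-22 + 7) = -7 - 15 = -22)
K(f, X) = X (K(f, X) = X + 0 = X)
n(z, B) = 4 (n(z, B) = (4 + 0)*1 = 4*1 = 4)
n(q(-6, 6), d)*(-252) = 4*(-252) = -1008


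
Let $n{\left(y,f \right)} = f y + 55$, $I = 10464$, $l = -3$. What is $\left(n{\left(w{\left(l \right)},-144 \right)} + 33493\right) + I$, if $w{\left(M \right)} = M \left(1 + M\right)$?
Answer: $43148$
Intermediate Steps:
$n{\left(y,f \right)} = 55 + f y$
$\left(n{\left(w{\left(l \right)},-144 \right)} + 33493\right) + I = \left(\left(55 - 144 \left(- 3 \left(1 - 3\right)\right)\right) + 33493\right) + 10464 = \left(\left(55 - 144 \left(\left(-3\right) \left(-2\right)\right)\right) + 33493\right) + 10464 = \left(\left(55 - 864\right) + 33493\right) + 10464 = \left(-809 + 33493\right) + 10464 = 32684 + 10464 = 43148$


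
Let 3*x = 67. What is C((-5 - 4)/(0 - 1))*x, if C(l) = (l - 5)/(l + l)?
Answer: 134/27 ≈ 4.9630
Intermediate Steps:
x = 67/3 (x = (1/3)*67 = 67/3 ≈ 22.333)
C(l) = (-5 + l)/(2*l) (C(l) = (-5 + l)/((2*l)) = (-5 + l)*(1/(2*l)) = (-5 + l)/(2*l))
C((-5 - 4)/(0 - 1))*x = ((-5 + (-5 - 4)/(0 - 1))/(2*(((-5 - 4)/(0 - 1)))))*(67/3) = ((-5 - 9/(-1))/(2*((-9/(-1)))))*(67/3) = ((-5 - 9*(-1))/(2*((-9*(-1)))))*(67/3) = ((1/2)*(-5 + 9)/9)*(67/3) = ((1/2)*(1/9)*4)*(67/3) = (2/9)*(67/3) = 134/27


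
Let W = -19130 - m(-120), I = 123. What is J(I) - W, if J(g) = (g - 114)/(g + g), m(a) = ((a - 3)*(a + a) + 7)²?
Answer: 71492754441/82 ≈ 8.7186e+8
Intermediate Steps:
m(a) = (7 + 2*a*(-3 + a))² (m(a) = ((-3 + a)*(2*a) + 7)² = (2*a*(-3 + a) + 7)² = (7 + 2*a*(-3 + a))²)
J(g) = (-114 + g)/(2*g) (J(g) = (-114 + g)/((2*g)) = (-114 + g)*(1/(2*g)) = (-114 + g)/(2*g))
W = -871862859 (W = -19130 - (7 - 6*(-120) + 2*(-120)²)² = -19130 - (7 + 720 + 2*14400)² = -19130 - (7 + 720 + 28800)² = -19130 - 1*29527² = -19130 - 1*871843729 = -19130 - 871843729 = -871862859)
J(I) - W = (½)*(-114 + 123)/123 - 1*(-871862859) = (½)*(1/123)*9 + 871862859 = 3/82 + 871862859 = 71492754441/82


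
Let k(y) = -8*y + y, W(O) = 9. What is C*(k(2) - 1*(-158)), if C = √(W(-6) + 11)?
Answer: 288*√5 ≈ 643.99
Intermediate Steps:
k(y) = -7*y
C = 2*√5 (C = √(9 + 11) = √20 = 2*√5 ≈ 4.4721)
C*(k(2) - 1*(-158)) = (2*√5)*(-7*2 - 1*(-158)) = (2*√5)*(-14 + 158) = (2*√5)*144 = 288*√5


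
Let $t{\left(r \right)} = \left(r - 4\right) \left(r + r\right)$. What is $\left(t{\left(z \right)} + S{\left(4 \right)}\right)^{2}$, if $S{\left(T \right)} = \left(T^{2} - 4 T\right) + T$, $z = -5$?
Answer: $8836$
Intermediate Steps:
$S{\left(T \right)} = T^{2} - 3 T$
$t{\left(r \right)} = 2 r \left(-4 + r\right)$ ($t{\left(r \right)} = \left(-4 + r\right) 2 r = 2 r \left(-4 + r\right)$)
$\left(t{\left(z \right)} + S{\left(4 \right)}\right)^{2} = \left(2 \left(-5\right) \left(-4 - 5\right) + 4 \left(-3 + 4\right)\right)^{2} = \left(2 \left(-5\right) \left(-9\right) + 4 \cdot 1\right)^{2} = \left(90 + 4\right)^{2} = 94^{2} = 8836$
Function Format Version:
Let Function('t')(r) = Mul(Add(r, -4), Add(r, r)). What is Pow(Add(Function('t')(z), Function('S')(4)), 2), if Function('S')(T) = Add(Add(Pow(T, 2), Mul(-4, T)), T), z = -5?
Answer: 8836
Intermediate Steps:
Function('S')(T) = Add(Pow(T, 2), Mul(-3, T))
Function('t')(r) = Mul(2, r, Add(-4, r)) (Function('t')(r) = Mul(Add(-4, r), Mul(2, r)) = Mul(2, r, Add(-4, r)))
Pow(Add(Function('t')(z), Function('S')(4)), 2) = Pow(Add(Mul(2, -5, Add(-4, -5)), Mul(4, Add(-3, 4))), 2) = Pow(Add(Mul(2, -5, -9), Mul(4, 1)), 2) = Pow(Add(90, 4), 2) = Pow(94, 2) = 8836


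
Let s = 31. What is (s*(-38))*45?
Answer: -53010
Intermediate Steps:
(s*(-38))*45 = (31*(-38))*45 = -1178*45 = -53010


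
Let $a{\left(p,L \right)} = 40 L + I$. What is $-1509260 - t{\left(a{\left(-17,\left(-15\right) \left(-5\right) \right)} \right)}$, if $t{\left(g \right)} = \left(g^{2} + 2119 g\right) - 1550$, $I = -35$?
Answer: $-16581770$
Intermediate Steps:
$a{\left(p,L \right)} = -35 + 40 L$ ($a{\left(p,L \right)} = 40 L - 35 = -35 + 40 L$)
$t{\left(g \right)} = -1550 + g^{2} + 2119 g$
$-1509260 - t{\left(a{\left(-17,\left(-15\right) \left(-5\right) \right)} \right)} = -1509260 - \left(-1550 + \left(-35 + 40 \left(\left(-15\right) \left(-5\right)\right)\right)^{2} + 2119 \left(-35 + 40 \left(\left(-15\right) \left(-5\right)\right)\right)\right) = -1509260 - \left(-1550 + \left(-35 + 40 \cdot 75\right)^{2} + 2119 \left(-35 + 40 \cdot 75\right)\right) = -1509260 - \left(-1550 + \left(-35 + 3000\right)^{2} + 2119 \left(-35 + 3000\right)\right) = -1509260 - \left(-1550 + 2965^{2} + 2119 \cdot 2965\right) = -1509260 - \left(-1550 + 8791225 + 6282835\right) = -1509260 - 15072510 = -16581770$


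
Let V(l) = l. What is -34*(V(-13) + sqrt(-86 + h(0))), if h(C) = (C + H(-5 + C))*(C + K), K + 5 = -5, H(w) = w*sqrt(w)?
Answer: 442 - 34*sqrt(-86 + 50*I*sqrt(5)) ≈ 263.62 - 362.27*I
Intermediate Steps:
H(w) = w**(3/2)
K = -10 (K = -5 - 5 = -10)
h(C) = (-10 + C)*(C + (-5 + C)**(3/2)) (h(C) = (C + (-5 + C)**(3/2))*(C - 10) = (C + (-5 + C)**(3/2))*(-10 + C) = (-10 + C)*(C + (-5 + C)**(3/2)))
-34*(V(-13) + sqrt(-86 + h(0))) = -34*(-13 + sqrt(-86 + (0**2 - 10*0 - 10*(-5 + 0)**(3/2) + 0*(-5 + 0)**(3/2)))) = -34*(-13 + sqrt(-86 + (0 + 0 - (-50)*I*sqrt(5) + 0*(-5)**(3/2)))) = -34*(-13 + sqrt(-86 + (0 + 0 - (-50)*I*sqrt(5) + 0*(-5*I*sqrt(5))))) = -34*(-13 + sqrt(-86 + (0 + 0 + 50*I*sqrt(5) + 0))) = -34*(-13 + sqrt(-86 + 50*I*sqrt(5))) = 442 - 34*sqrt(-86 + 50*I*sqrt(5))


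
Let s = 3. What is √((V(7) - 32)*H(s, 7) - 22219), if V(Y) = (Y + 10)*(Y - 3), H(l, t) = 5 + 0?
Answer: I*√22039 ≈ 148.46*I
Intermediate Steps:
H(l, t) = 5
V(Y) = (-3 + Y)*(10 + Y) (V(Y) = (10 + Y)*(-3 + Y) = (-3 + Y)*(10 + Y))
√((V(7) - 32)*H(s, 7) - 22219) = √(((-30 + 7² + 7*7) - 32)*5 - 22219) = √(((-30 + 49 + 49) - 32)*5 - 22219) = √((68 - 32)*5 - 22219) = √(36*5 - 22219) = √(180 - 22219) = √(-22039) = I*√22039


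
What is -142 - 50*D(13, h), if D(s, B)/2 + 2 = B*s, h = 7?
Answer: -9042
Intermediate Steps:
D(s, B) = -4 + 2*B*s (D(s, B) = -4 + 2*(B*s) = -4 + 2*B*s)
-142 - 50*D(13, h) = -142 - 50*(-4 + 2*7*13) = -142 - 50*(-4 + 182) = -142 - 50*178 = -142 - 8900 = -9042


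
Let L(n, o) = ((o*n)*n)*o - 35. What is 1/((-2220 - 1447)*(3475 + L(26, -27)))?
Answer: -1/1819726748 ≈ -5.4953e-10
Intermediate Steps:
L(n, o) = -35 + n²*o² (L(n, o) = ((n*o)*n)*o - 35 = (o*n²)*o - 35 = n²*o² - 35 = -35 + n²*o²)
1/((-2220 - 1447)*(3475 + L(26, -27))) = 1/((-2220 - 1447)*(3475 + (-35 + 26²*(-27)²))) = 1/(-3667*(3475 + (-35 + 676*729))) = 1/(-3667*(3475 + (-35 + 492804))) = 1/(-3667*(3475 + 492769)) = 1/(-3667*496244) = 1/(-1819726748) = -1/1819726748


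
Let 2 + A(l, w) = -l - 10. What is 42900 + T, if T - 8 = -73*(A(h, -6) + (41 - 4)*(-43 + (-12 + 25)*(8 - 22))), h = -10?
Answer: 650779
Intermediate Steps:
A(l, w) = -12 - l (A(l, w) = -2 + (-l - 10) = -2 + (-10 - l) = -12 - l)
T = 607879 (T = 8 - 73*((-12 - 1*(-10)) + (41 - 4)*(-43 + (-12 + 25)*(8 - 22))) = 8 - 73*((-12 + 10) + 37*(-43 + 13*(-14))) = 8 - 73*(-2 + 37*(-43 - 182)) = 8 - 73*(-2 + 37*(-225)) = 8 - 73*(-2 - 8325) = 8 - 73*(-8327) = 8 + 607871 = 607879)
42900 + T = 42900 + 607879 = 650779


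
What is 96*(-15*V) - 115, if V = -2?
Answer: 2765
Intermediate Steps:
96*(-15*V) - 115 = 96*(-15*(-2)) - 115 = 96*30 - 115 = 2880 - 115 = 2765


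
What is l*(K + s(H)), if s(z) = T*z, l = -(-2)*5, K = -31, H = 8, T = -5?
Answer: -710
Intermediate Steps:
l = 10 (l = -1*(-10) = 10)
s(z) = -5*z
l*(K + s(H)) = 10*(-31 - 5*8) = 10*(-31 - 40) = 10*(-71) = -710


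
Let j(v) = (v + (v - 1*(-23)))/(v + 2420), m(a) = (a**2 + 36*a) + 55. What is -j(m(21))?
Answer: -2527/3672 ≈ -0.68818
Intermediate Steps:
m(a) = 55 + a**2 + 36*a
j(v) = (23 + 2*v)/(2420 + v) (j(v) = (v + (v + 23))/(2420 + v) = (v + (23 + v))/(2420 + v) = (23 + 2*v)/(2420 + v))
-j(m(21)) = -(23 + 2*(55 + 21**2 + 36*21))/(2420 + (55 + 21**2 + 36*21)) = -(23 + 2*(55 + 441 + 756))/(2420 + (55 + 441 + 756)) = -(23 + 2*1252)/(2420 + 1252) = -(23 + 2504)/3672 = -2527/3672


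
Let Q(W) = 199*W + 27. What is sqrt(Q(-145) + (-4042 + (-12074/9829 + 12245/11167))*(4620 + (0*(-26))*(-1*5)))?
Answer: 2*I*sqrt(56331856814737848966778)/109760443 ≈ 4324.8*I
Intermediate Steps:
Q(W) = 27 + 199*W
sqrt(Q(-145) + (-4042 + (-12074/9829 + 12245/11167))*(4620 + (0*(-26))*(-1*5))) = sqrt((27 + 199*(-145)) + (-4042 + (-12074/9829 + 12245/11167))*(4620 + (0*(-26))*(-1*5))) = sqrt((27 - 28855) + (-4042 + (-12074*1/9829 + 12245*(1/11167)))*(4620 + 0*(-5))) = sqrt(-28828 + (-4042 + (-12074/9829 + 12245/11167))*(4620 + 0)) = sqrt(-28828 + (-4042 - 14474253/109760443)*4620) = sqrt(-28828 - 443666184859/109760443*4620) = sqrt(-28828 - 2049737774048580/109760443) = sqrt(-2052901948099384/109760443) = 2*I*sqrt(56331856814737848966778)/109760443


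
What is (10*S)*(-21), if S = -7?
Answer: 1470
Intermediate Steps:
(10*S)*(-21) = (10*(-7))*(-21) = -70*(-21) = 1470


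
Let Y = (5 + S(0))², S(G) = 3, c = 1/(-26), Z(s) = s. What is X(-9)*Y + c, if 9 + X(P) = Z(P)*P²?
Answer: -1228033/26 ≈ -47232.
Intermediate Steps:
c = -1/26 ≈ -0.038462
X(P) = -9 + P³ (X(P) = -9 + P*P² = -9 + P³)
Y = 64 (Y = (5 + 3)² = 8² = 64)
X(-9)*Y + c = (-9 + (-9)³)*64 - 1/26 = (-9 - 729)*64 - 1/26 = -738*64 - 1/26 = -47232 - 1/26 = -1228033/26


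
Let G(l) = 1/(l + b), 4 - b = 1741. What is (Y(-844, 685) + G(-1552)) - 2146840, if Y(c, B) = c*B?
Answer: -8962459221/3289 ≈ -2.7250e+6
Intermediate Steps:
b = -1737 (b = 4 - 1*1741 = 4 - 1741 = -1737)
G(l) = 1/(-1737 + l) (G(l) = 1/(l - 1737) = 1/(-1737 + l))
Y(c, B) = B*c
(Y(-844, 685) + G(-1552)) - 2146840 = (685*(-844) + 1/(-1737 - 1552)) - 2146840 = (-578140 + 1/(-3289)) - 2146840 = (-578140 - 1/3289) - 2146840 = -1901502461/3289 - 2146840 = -8962459221/3289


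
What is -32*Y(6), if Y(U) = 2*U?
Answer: -384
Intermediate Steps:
-32*Y(6) = -64*6 = -32*12 = -384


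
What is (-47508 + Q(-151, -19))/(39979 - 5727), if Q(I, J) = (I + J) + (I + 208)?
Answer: -47621/34252 ≈ -1.3903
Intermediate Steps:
Q(I, J) = 208 + J + 2*I (Q(I, J) = (I + J) + (208 + I) = 208 + J + 2*I)
(-47508 + Q(-151, -19))/(39979 - 5727) = (-47508 + (208 - 19 + 2*(-151)))/(39979 - 5727) = (-47508 + (208 - 19 - 302))/34252 = (-47508 - 113)*(1/34252) = -47621*1/34252 = -47621/34252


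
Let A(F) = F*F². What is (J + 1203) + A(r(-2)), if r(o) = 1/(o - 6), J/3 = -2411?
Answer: -3087361/512 ≈ -6030.0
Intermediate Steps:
J = -7233 (J = 3*(-2411) = -7233)
r(o) = 1/(-6 + o)
A(F) = F³
(J + 1203) + A(r(-2)) = (-7233 + 1203) + (1/(-6 - 2))³ = -6030 + (1/(-8))³ = -6030 + (-⅛)³ = -6030 - 1/512 = -3087361/512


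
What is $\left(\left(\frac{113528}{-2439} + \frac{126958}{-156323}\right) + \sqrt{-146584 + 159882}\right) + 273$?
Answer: $\frac{86030512475}{381271797} + \sqrt{13298} \approx 340.96$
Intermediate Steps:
$\left(\left(\frac{113528}{-2439} + \frac{126958}{-156323}\right) + \sqrt{-146584 + 159882}\right) + 273 = \left(\left(113528 \left(- \frac{1}{2439}\right) + 126958 \left(- \frac{1}{156323}\right)\right) + \sqrt{13298}\right) + 273 = \left(\left(- \frac{113528}{2439} - \frac{126958}{156323}\right) + \sqrt{13298}\right) + 273 = \left(- \frac{18056688106}{381271797} + \sqrt{13298}\right) + 273 = \frac{86030512475}{381271797} + \sqrt{13298}$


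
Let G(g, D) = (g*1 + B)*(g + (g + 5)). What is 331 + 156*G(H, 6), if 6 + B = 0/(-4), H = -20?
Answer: 142291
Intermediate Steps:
B = -6 (B = -6 + 0/(-4) = -6 + 0*(-1/4) = -6 + 0 = -6)
G(g, D) = (-6 + g)*(5 + 2*g) (G(g, D) = (g*1 - 6)*(g + (g + 5)) = (g - 6)*(g + (5 + g)) = (-6 + g)*(5 + 2*g))
331 + 156*G(H, 6) = 331 + 156*(-30 - 7*(-20) + 2*(-20)**2) = 331 + 156*(-30 + 140 + 2*400) = 331 + 156*(-30 + 140 + 800) = 331 + 156*910 = 331 + 141960 = 142291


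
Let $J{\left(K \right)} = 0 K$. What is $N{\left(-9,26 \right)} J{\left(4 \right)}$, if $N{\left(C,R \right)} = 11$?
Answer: $0$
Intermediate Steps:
$J{\left(K \right)} = 0$
$N{\left(-9,26 \right)} J{\left(4 \right)} = 11 \cdot 0 = 0$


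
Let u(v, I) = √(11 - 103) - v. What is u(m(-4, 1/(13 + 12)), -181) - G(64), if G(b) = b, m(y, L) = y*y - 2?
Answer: -78 + 2*I*√23 ≈ -78.0 + 9.5917*I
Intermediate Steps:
m(y, L) = -2 + y² (m(y, L) = y² - 2 = -2 + y²)
u(v, I) = -v + 2*I*√23 (u(v, I) = √(-92) - v = 2*I*√23 - v = -v + 2*I*√23)
u(m(-4, 1/(13 + 12)), -181) - G(64) = (-(-2 + (-4)²) + 2*I*√23) - 1*64 = (-(-2 + 16) + 2*I*√23) - 64 = (-1*14 + 2*I*√23) - 64 = (-14 + 2*I*√23) - 64 = -78 + 2*I*√23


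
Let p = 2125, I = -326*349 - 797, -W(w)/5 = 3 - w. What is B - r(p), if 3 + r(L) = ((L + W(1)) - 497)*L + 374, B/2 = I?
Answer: -3667763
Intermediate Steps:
W(w) = -15 + 5*w (W(w) = -5*(3 - w) = -15 + 5*w)
I = -114571 (I = -113774 - 797 = -114571)
B = -229142 (B = 2*(-114571) = -229142)
r(L) = 371 + L*(-507 + L) (r(L) = -3 + (((L + (-15 + 5*1)) - 497)*L + 374) = -3 + (((L + (-15 + 5)) - 497)*L + 374) = -3 + (((L - 10) - 497)*L + 374) = -3 + (((-10 + L) - 497)*L + 374) = -3 + ((-507 + L)*L + 374) = -3 + (L*(-507 + L) + 374) = -3 + (374 + L*(-507 + L)) = 371 + L*(-507 + L))
B - r(p) = -229142 - (371 + 2125**2 - 507*2125) = -229142 - (371 + 4515625 - 1077375) = -229142 - 1*3438621 = -229142 - 3438621 = -3667763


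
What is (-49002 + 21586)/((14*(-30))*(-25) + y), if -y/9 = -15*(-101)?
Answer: 27416/3135 ≈ 8.7451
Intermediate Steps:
y = -13635 (y = -(-135)*(-101) = -9*1515 = -13635)
(-49002 + 21586)/((14*(-30))*(-25) + y) = (-49002 + 21586)/((14*(-30))*(-25) - 13635) = -27416/(-420*(-25) - 13635) = -27416/(10500 - 13635) = -27416/(-3135) = -27416*(-1/3135) = 27416/3135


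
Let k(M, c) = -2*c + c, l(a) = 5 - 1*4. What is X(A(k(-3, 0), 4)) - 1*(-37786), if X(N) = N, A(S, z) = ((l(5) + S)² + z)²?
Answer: 37811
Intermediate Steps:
l(a) = 1 (l(a) = 5 - 4 = 1)
k(M, c) = -c
A(S, z) = (z + (1 + S)²)² (A(S, z) = ((1 + S)² + z)² = (z + (1 + S)²)²)
X(A(k(-3, 0), 4)) - 1*(-37786) = (4 + (1 - 1*0)²)² - 1*(-37786) = (4 + (1 + 0)²)² + 37786 = (4 + 1²)² + 37786 = (4 + 1)² + 37786 = 5² + 37786 = 25 + 37786 = 37811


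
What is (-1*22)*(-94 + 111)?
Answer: -374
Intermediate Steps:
(-1*22)*(-94 + 111) = -22*17 = -374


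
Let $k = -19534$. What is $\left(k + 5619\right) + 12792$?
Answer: $-1123$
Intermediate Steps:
$\left(k + 5619\right) + 12792 = \left(-19534 + 5619\right) + 12792 = -13915 + 12792 = -1123$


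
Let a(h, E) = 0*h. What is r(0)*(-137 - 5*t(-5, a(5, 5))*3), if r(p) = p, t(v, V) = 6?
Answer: 0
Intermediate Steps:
a(h, E) = 0
r(0)*(-137 - 5*t(-5, a(5, 5))*3) = 0*(-137 - 5*6*3) = 0*(-137 - 30*3) = 0*(-137 - 90) = 0*(-227) = 0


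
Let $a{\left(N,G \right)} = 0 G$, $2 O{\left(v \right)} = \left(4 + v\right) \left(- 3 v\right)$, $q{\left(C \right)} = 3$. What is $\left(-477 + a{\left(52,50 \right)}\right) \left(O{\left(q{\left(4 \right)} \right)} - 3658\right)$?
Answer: $\frac{3519783}{2} \approx 1.7599 \cdot 10^{6}$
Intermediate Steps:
$O{\left(v \right)} = - \frac{3 v \left(4 + v\right)}{2}$ ($O{\left(v \right)} = \frac{\left(4 + v\right) \left(- 3 v\right)}{2} = \frac{\left(-3\right) v \left(4 + v\right)}{2} = - \frac{3 v \left(4 + v\right)}{2}$)
$a{\left(N,G \right)} = 0$
$\left(-477 + a{\left(52,50 \right)}\right) \left(O{\left(q{\left(4 \right)} \right)} - 3658\right) = \left(-477 + 0\right) \left(\left(- \frac{3}{2}\right) 3 \left(4 + 3\right) - 3658\right) = - 477 \left(\left(- \frac{3}{2}\right) 3 \cdot 7 - 3658\right) = - 477 \left(- \frac{63}{2} - 3658\right) = \left(-477\right) \left(- \frac{7379}{2}\right) = \frac{3519783}{2}$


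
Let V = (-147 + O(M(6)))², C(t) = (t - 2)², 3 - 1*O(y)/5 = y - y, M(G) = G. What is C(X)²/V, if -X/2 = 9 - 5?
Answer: 625/1089 ≈ 0.57392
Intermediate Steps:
O(y) = 15 (O(y) = 15 - 5*(y - y) = 15 - 5*0 = 15 + 0 = 15)
X = -8 (X = -2*(9 - 5) = -2*4 = -8)
C(t) = (-2 + t)²
V = 17424 (V = (-147 + 15)² = (-132)² = 17424)
C(X)²/V = ((-2 - 8)²)²/17424 = ((-10)²)²*(1/17424) = 100²*(1/17424) = 10000*(1/17424) = 625/1089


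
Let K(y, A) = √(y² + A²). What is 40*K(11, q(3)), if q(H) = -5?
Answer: 40*√146 ≈ 483.32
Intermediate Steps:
K(y, A) = √(A² + y²)
40*K(11, q(3)) = 40*√((-5)² + 11²) = 40*√(25 + 121) = 40*√146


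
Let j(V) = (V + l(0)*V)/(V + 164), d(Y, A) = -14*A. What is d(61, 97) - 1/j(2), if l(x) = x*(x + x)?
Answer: -1441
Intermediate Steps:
l(x) = 2*x² (l(x) = x*(2*x) = 2*x²)
j(V) = V/(164 + V) (j(V) = (V + (2*0²)*V)/(V + 164) = (V + (2*0)*V)/(164 + V) = (V + 0*V)/(164 + V) = (V + 0)/(164 + V) = V/(164 + V))
d(61, 97) - 1/j(2) = -14*97 - 1/(2/(164 + 2)) = -1358 - 1/(2/166) = -1358 - 1/(2*(1/166)) = -1358 - 1/1/83 = -1358 - 1*83 = -1358 - 83 = -1441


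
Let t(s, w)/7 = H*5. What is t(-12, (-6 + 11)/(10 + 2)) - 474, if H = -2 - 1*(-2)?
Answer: -474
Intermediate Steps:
H = 0 (H = -2 + 2 = 0)
t(s, w) = 0 (t(s, w) = 7*(0*5) = 7*0 = 0)
t(-12, (-6 + 11)/(10 + 2)) - 474 = 0 - 474 = -474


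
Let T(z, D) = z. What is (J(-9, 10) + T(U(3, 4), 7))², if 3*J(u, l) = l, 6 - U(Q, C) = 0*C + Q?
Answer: 361/9 ≈ 40.111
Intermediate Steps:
U(Q, C) = 6 - Q (U(Q, C) = 6 - (0*C + Q) = 6 - (0 + Q) = 6 - Q)
J(u, l) = l/3
(J(-9, 10) + T(U(3, 4), 7))² = ((⅓)*10 + (6 - 1*3))² = (10/3 + (6 - 3))² = (10/3 + 3)² = (19/3)² = 361/9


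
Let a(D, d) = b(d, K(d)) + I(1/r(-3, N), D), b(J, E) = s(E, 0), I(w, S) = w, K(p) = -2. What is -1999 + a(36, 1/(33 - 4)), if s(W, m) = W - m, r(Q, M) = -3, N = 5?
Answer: -6004/3 ≈ -2001.3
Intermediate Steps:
b(J, E) = E (b(J, E) = E - 1*0 = E + 0 = E)
a(D, d) = -7/3 (a(D, d) = -2 + 1/(-3) = -2 - ⅓ = -7/3)
-1999 + a(36, 1/(33 - 4)) = -1999 - 7/3 = -6004/3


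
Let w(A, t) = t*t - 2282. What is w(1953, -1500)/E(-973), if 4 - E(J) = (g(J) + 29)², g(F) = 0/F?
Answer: -2247718/837 ≈ -2685.4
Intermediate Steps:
g(F) = 0
w(A, t) = -2282 + t² (w(A, t) = t² - 2282 = -2282 + t²)
E(J) = -837 (E(J) = 4 - (0 + 29)² = 4 - 1*29² = 4 - 1*841 = 4 - 841 = -837)
w(1953, -1500)/E(-973) = (-2282 + (-1500)²)/(-837) = (-2282 + 2250000)*(-1/837) = 2247718*(-1/837) = -2247718/837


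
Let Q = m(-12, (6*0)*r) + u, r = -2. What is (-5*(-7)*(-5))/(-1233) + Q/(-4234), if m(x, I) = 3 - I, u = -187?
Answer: 483911/2610261 ≈ 0.18539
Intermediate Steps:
Q = -184 (Q = (3 - 6*0*(-2)) - 187 = (3 - 0*(-2)) - 187 = (3 - 1*0) - 187 = (3 + 0) - 187 = 3 - 187 = -184)
(-5*(-7)*(-5))/(-1233) + Q/(-4234) = (-5*(-7)*(-5))/(-1233) - 184/(-4234) = (35*(-5))*(-1/1233) - 184*(-1/4234) = -175*(-1/1233) + 92/2117 = 175/1233 + 92/2117 = 483911/2610261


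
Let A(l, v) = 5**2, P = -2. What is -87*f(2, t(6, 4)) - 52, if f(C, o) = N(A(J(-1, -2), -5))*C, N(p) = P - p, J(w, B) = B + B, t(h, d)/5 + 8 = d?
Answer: 4646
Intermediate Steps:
t(h, d) = -40 + 5*d
J(w, B) = 2*B
A(l, v) = 25
N(p) = -2 - p
f(C, o) = -27*C (f(C, o) = (-2 - 1*25)*C = (-2 - 25)*C = -27*C)
-87*f(2, t(6, 4)) - 52 = -(-2349)*2 - 52 = -87*(-54) - 52 = 4698 - 52 = 4646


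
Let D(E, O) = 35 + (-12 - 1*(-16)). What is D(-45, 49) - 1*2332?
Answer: -2293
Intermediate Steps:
D(E, O) = 39 (D(E, O) = 35 + (-12 + 16) = 35 + 4 = 39)
D(-45, 49) - 1*2332 = 39 - 1*2332 = 39 - 2332 = -2293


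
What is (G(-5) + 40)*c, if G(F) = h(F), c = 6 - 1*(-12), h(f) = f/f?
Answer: 738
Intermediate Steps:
h(f) = 1
c = 18 (c = 6 + 12 = 18)
G(F) = 1
(G(-5) + 40)*c = (1 + 40)*18 = 41*18 = 738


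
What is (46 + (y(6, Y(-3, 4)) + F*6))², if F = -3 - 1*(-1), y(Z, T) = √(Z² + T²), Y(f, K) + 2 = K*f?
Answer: 1388 + 136*√58 ≈ 2423.7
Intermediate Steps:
Y(f, K) = -2 + K*f
y(Z, T) = √(T² + Z²)
F = -2 (F = -3 + 1 = -2)
(46 + (y(6, Y(-3, 4)) + F*6))² = (46 + (√((-2 + 4*(-3))² + 6²) - 2*6))² = (46 + (√((-2 - 12)² + 36) - 12))² = (46 + (√((-14)² + 36) - 12))² = (46 + (√(196 + 36) - 12))² = (46 + (√232 - 12))² = (46 + (2*√58 - 12))² = (46 + (-12 + 2*√58))² = (34 + 2*√58)²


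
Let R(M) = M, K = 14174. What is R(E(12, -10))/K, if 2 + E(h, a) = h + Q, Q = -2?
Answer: 4/7087 ≈ 0.00056441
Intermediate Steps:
E(h, a) = -4 + h (E(h, a) = -2 + (h - 2) = -2 + (-2 + h) = -4 + h)
R(E(12, -10))/K = (-4 + 12)/14174 = 8*(1/14174) = 4/7087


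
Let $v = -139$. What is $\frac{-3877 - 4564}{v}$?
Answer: $\frac{8441}{139} \approx 60.727$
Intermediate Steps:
$\frac{-3877 - 4564}{v} = \frac{-3877 - 4564}{-139} = \left(-3877 - 4564\right) \left(- \frac{1}{139}\right) = \left(-8441\right) \left(- \frac{1}{139}\right) = \frac{8441}{139}$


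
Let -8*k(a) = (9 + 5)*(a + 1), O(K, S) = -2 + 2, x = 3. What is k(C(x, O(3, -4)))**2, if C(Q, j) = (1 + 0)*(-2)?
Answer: 49/16 ≈ 3.0625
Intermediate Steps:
O(K, S) = 0
C(Q, j) = -2 (C(Q, j) = 1*(-2) = -2)
k(a) = -7/4 - 7*a/4 (k(a) = -(9 + 5)*(a + 1)/8 = -7*(1 + a)/4 = -(14 + 14*a)/8 = -7/4 - 7*a/4)
k(C(x, O(3, -4)))**2 = (-7/4 - 7/4*(-2))**2 = (-7/4 + 7/2)**2 = (7/4)**2 = 49/16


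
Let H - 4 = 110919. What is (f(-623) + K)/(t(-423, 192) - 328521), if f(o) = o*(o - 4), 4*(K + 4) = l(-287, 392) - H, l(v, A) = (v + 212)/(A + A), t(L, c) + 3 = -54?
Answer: -1138011205/1030420608 ≈ -1.1044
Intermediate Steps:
H = 110923 (H = 4 + 110919 = 110923)
t(L, c) = -57 (t(L, c) = -3 - 54 = -57)
l(v, A) = (212 + v)/(2*A) (l(v, A) = (212 + v)/((2*A)) = (212 + v)*(1/(2*A)) = (212 + v)/(2*A))
K = -86976251/3136 (K = -4 + ((½)*(212 - 287)/392 - 1*110923)/4 = -4 + ((½)*(1/392)*(-75) - 110923)/4 = -4 + (-75/784 - 110923)/4 = -4 + (¼)*(-86963707/784) = -4 - 86963707/3136 = -86976251/3136 ≈ -27735.)
f(o) = o*(-4 + o)
(f(-623) + K)/(t(-423, 192) - 328521) = (-623*(-4 - 623) - 86976251/3136)/(-57 - 328521) = (-623*(-627) - 86976251/3136)/(-328578) = (390621 - 86976251/3136)*(-1/328578) = (1138011205/3136)*(-1/328578) = -1138011205/1030420608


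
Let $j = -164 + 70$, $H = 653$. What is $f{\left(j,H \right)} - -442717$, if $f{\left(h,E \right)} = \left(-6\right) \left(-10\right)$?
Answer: $442777$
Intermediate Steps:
$j = -94$
$f{\left(h,E \right)} = 60$
$f{\left(j,H \right)} - -442717 = 60 - -442717 = 60 + 442717 = 442777$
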